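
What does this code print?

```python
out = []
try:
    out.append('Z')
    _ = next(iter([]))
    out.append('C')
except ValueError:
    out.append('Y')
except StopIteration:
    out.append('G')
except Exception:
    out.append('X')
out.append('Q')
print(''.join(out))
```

Execution trace: 'Z' (try body) → 'G' (except StopIteration) → 'Q' (after the try/except). Output: ZGQ

Answer: ZGQ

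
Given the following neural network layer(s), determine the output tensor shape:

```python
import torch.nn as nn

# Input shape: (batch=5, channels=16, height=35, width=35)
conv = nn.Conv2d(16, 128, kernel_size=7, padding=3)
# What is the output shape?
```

Input: (5, 16, 35, 35) -> Output: (5, 128, 35, 35)

Answer: (5, 128, 35, 35)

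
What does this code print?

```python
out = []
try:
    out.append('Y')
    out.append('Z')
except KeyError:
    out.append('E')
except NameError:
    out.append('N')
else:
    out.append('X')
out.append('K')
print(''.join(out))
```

Execution trace: 'Y' (try body) → 'Z' (try body, no exception) → 'X' (else) → 'K' (after the try/except). Output: YZXK

Answer: YZXK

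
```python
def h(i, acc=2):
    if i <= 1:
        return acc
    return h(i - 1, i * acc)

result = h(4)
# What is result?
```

Accumulator trace (n, acc): (4, 2) -> (3, 8) -> (2, 24) -> (1, 48) -> return 48

Answer: 48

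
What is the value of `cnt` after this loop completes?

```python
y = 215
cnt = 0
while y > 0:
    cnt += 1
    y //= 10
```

Count digits by repeated division by 10
`cnt` takes the values: 0 → 1 → 2 → 3

Answer: 3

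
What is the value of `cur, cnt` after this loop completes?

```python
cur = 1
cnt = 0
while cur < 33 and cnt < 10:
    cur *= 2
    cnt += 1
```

Double until >= 33 or 10 iterations
`cur, cnt` takes the values: (1, 0) → (2, 0) → (2, 1) → (4, 1) → (4, 2) → (8, 2) → (8, 3) → (16, 3) → (16, 4) → (32, 4) → (32, 5) → (64, 5) → (64, 6)

Answer: 64, 6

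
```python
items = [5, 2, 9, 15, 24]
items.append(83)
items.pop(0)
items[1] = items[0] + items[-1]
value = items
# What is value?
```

Trace:
`items = [5, 2, 9, 15, 24]` → items = [5, 2, 9, 15, 24]
`items.append(83)` → items = [5, 2, 9, 15, 24, 83]
`items.pop(0)` → items = [2, 9, 15, 24, 83]
`items[1] = items[0] + items[-1]` → items = [2, 85, 15, 24, 83]
`value = items` → value = [2, 85, 15, 24, 83]
So value = [2, 85, 15, 24, 83]

Answer: [2, 85, 15, 24, 83]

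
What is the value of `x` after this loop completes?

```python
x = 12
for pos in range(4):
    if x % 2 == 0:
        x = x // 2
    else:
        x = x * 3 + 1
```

Collatz-style transformation from 12
`x` takes the values: 12 → 6 → 3 → 10 → 5

Answer: 5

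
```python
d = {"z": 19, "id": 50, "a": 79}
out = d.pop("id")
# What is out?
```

Trace:
`d = {"z": 19, "id": 50, "a": 79}` → d = {'z': 19, 'id': 50, 'a': 79}
`out = d.pop("id")` → d = {'z': 19, 'a': 79}; out = 50
So out = 50

Answer: 50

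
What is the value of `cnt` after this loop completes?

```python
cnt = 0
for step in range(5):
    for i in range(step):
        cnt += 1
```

Triangle number: 0+1+2+...+4
`cnt` takes the values: 0 → 1 → 2 → 3 → 4 → 5 → 6 → 7 → 8 → 9 → 10

Answer: 10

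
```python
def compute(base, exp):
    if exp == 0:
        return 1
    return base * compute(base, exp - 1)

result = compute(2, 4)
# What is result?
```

compute(2, 4) = 2 * 2 * 2 * 2 = 16

Answer: 16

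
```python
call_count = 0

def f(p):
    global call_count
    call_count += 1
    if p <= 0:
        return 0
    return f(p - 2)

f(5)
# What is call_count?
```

Linear recursion stepping by 2: 4 calls from p=5 down to ≤0.

Answer: 4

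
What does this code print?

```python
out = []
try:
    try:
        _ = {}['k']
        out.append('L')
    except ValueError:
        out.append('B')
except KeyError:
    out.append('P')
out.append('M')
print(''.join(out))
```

Execution trace: 'P' (outer except KeyError) → 'M' (after the try/except). Output: PM

Answer: PM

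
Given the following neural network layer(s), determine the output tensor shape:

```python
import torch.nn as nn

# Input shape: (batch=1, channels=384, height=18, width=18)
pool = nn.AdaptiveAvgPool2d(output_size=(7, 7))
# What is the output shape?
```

Input: (1, 384, 18, 18) -> Output: (1, 384, 7, 7)

Answer: (1, 384, 7, 7)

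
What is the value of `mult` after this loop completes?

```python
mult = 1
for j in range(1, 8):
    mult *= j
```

7! = 5040
`mult` takes the values: 1 → 2 → 6 → 24 → 120 → 720 → 5040

Answer: 5040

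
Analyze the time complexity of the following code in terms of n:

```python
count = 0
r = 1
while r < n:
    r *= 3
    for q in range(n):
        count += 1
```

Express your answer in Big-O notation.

Each loop level contributes: log n × n. Multiplying the contributions gives O(n log n).

Answer: O(n log n)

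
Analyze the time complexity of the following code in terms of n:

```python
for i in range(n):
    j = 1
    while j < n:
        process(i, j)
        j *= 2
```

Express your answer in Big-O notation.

This is Linear outer loop, logarithmic inner loop. Time complexity: O(n log n).

Answer: O(n log n)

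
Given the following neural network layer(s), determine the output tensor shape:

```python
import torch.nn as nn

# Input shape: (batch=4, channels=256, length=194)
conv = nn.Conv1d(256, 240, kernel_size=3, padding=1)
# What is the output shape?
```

Input: (4, 256, 194) -> Output: (4, 240, 194)

Answer: (4, 240, 194)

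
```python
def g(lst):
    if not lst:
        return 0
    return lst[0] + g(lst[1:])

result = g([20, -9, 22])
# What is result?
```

20 + (-9) + 22 + 0 = 33

Answer: 33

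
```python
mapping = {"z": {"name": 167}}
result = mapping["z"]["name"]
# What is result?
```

Trace:
`mapping = {"z": {"name": 167}}` → mapping = {'z': {'name': 167}}
`result = mapping["z"]["name"]` → result = 167
So result = 167

Answer: 167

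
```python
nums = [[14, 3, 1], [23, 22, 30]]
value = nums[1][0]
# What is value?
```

Trace:
`nums = [[14, 3, 1], [23, 22, 30]]` → nums = [[14, 3, 1], [23, 22, 30]]
`value = nums[1][0]` → value = 23
So value = 23

Answer: 23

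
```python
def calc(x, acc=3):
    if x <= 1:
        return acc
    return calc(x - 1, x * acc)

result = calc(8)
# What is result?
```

Accumulator trace (n, acc): (8, 3) -> (7, 24) -> (6, 168) -> (5, 1008) -> (4, 5040) -> (3, 20160) -> (2, 60480) -> (1, 120960) -> return 120960

Answer: 120960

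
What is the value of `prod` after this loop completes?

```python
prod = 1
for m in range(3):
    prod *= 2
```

2^3 = 8
`prod` takes the values: 1 → 2 → 4 → 8

Answer: 8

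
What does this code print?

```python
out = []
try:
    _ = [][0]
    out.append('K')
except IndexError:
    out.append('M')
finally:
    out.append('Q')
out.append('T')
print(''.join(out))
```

Execution trace: 'M' (except IndexError) → 'Q' (finally) → 'T' (after the try/except). Output: MQT

Answer: MQT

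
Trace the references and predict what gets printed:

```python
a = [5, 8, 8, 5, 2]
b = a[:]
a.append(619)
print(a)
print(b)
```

Key concept: slice [:] creates copy.
Step by step:
`a = [5, 8, 8, 5, 2]` → a = [5, 8, 8, 5, 2]
`b = a[:]` → b = [5, 8, 8, 5, 2]
`a.append(619)` → a = [5, 8, 8, 5, 2, 619]
`print(a)` → prints [5, 8, 8, 5, 2, 619]
`print(b)` → prints [5, 8, 8, 5, 2]

Answer:
[5, 8, 8, 5, 2, 619]
[5, 8, 8, 5, 2]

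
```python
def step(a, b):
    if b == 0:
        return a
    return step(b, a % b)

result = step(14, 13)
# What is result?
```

step(14, 13) -> step(13, 1) -> step(1, 0) -> 1

Answer: 1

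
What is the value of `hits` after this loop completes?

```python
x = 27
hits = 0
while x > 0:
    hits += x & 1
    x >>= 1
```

Count set bits in 27 (binary: 0b11011)
`hits` takes the values: 0 → 1 → 2 → 3 → 4

Answer: 4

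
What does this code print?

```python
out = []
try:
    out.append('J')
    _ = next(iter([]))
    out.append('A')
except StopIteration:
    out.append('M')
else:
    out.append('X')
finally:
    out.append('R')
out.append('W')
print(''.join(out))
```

Execution trace: 'J' (try body) → 'M' (except StopIteration) → 'R' (finally) → 'W' (after the try/except). Output: JMRW

Answer: JMRW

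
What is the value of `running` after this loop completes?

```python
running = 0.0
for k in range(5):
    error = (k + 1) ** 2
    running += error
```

Sum of squared losses 1² + 2² + ... + 5²
`running` takes the values: 0.0 → 1.0 → 5.0 → 14.0 → 30.0 → 55.0

Answer: 55.0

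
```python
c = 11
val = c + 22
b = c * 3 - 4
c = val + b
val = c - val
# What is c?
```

Trace:
`c = 11` → c = 11
`val = c + 22` → val = 33
`b = c * 3 - 4` → b = 29
`c = val + b` → c = 62
`val = c - val` → val = 29
So c = 62

Answer: 62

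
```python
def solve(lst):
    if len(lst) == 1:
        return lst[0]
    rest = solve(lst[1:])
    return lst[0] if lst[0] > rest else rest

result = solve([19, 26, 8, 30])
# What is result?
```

Recursive max over [19, 26, 8, 30] = 30

Answer: 30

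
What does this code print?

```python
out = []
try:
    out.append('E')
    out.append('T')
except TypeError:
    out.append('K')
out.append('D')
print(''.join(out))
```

Execution trace: 'E' (try body) → 'T' (try body, no exception) → 'D' (after the try/except). Output: ETD

Answer: ETD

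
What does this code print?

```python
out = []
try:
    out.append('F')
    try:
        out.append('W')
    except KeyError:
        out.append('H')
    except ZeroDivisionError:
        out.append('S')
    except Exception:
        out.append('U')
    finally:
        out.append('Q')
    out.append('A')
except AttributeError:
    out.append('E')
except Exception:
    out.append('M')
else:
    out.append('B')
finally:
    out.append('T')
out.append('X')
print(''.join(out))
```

Execution trace: 'F' (try body) → 'W' (inner try body, no exception) → 'Q' (inner finally) → 'A' (try body, no exception) → 'B' (else) → 'T' (finally) → 'X' (after the try/except). Output: FWQABTX

Answer: FWQABTX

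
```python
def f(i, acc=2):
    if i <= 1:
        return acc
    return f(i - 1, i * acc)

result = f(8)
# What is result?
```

Accumulator trace (n, acc): (8, 2) -> (7, 16) -> (6, 112) -> (5, 672) -> (4, 3360) -> (3, 13440) -> (2, 40320) -> (1, 80640) -> return 80640

Answer: 80640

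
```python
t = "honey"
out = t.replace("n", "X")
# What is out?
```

Trace:
`t = "honey"` → t = 'honey'
`out = t.replace("n", "X")` → out = 'hoXey'
So out = 'hoXey'

Answer: 'hoXey'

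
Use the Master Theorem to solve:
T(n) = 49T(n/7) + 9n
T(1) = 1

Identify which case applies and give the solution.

a=49, b=7, f(n)=9n. log_7(49) = 2. Since c=1 < 2, Case 1 applies: T(n) = Θ(n^log_b(a)) = O(n^2).

Answer: O(n^2) - Case 1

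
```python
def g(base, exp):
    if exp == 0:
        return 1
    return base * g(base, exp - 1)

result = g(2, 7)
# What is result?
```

g(2, 7) = 2 * 2 * 2 * 2 * 2 * 2 * 2 = 128

Answer: 128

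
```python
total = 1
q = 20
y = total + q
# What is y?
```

Trace:
`total = 1` → total = 1
`q = 20` → q = 20
`y = total + q` → y = 21
So y = 21

Answer: 21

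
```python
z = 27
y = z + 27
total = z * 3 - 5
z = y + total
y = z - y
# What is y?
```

Trace:
`z = 27` → z = 27
`y = z + 27` → y = 54
`total = z * 3 - 5` → total = 76
`z = y + total` → z = 130
`y = z - y` → y = 76
So y = 76

Answer: 76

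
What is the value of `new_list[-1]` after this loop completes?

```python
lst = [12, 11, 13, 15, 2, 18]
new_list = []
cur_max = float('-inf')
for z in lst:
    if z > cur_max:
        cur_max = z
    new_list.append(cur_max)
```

Running max ends at 18
`new_list` takes the values: [] → [12] → [12, 12] → [12, 12, 13] → [12, 12, 13, 15] → [12, 12, 13, 15, 15] → [12, 12, 13, 15, 15, 18]
So `new_list[-1]` = 18

Answer: 18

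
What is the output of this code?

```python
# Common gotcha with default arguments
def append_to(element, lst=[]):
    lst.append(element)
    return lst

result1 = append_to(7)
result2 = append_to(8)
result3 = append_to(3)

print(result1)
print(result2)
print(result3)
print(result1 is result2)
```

Key concept: mutable default argument gotcha.
Step by step:
`result1 = append_to(7)` → result1 = [7]
`result2 = append_to(8)` → result1 = [7, 8] (same object as result2); result2 = [7, 8] (same object as result1)
`result3 = append_to(3)` → result1 = [7, 8, 3] (same object as result2, result3); result2 = [7, 8, 3] (same object as result1, result3); result3 = [7, 8, 3] (same object as result1, result2)
`print(result1)` → prints [7, 8, 3]
`print(result2)` → prints [7, 8, 3]
`print(result3)` → prints [7, 8, 3]
`print(result1 is result2)` → prints True

Answer:
[7, 8, 3]
[7, 8, 3]
[7, 8, 3]
True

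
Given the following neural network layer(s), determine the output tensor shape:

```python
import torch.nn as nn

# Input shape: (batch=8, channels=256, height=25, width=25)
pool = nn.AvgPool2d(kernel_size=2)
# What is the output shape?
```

Input: (8, 256, 25, 25) -> Output: (8, 256, 12, 12)

Answer: (8, 256, 12, 12)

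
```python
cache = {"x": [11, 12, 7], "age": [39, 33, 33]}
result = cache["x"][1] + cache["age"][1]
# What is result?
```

Trace:
`cache = {"x": [11, 12, 7], "age": [39, 33, 33]}` → cache = {'x': [11, 12, 7], 'age': [39, 33, 33]}
`result = cache["x"][1] + cache["age"][1]` → result = 45
So result = 45

Answer: 45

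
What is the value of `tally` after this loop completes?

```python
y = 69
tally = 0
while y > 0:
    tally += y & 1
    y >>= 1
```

Count set bits in 69 (binary: 0b1000101)
`tally` takes the values: 0 → 1 → 2 → 3

Answer: 3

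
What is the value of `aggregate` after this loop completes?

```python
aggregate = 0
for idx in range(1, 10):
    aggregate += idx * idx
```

Sum of squares 1² to 9² = 285
`aggregate` takes the values: 0 → 1 → 5 → 14 → 30 → 55 → 91 → 140 → 204 → 285

Answer: 285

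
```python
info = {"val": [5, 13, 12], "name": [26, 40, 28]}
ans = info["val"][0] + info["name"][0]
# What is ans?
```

Trace:
`info = {"val": [5, 13, 12], "name": [26, 40, 28]}` → info = {'val': [5, 13, 12], 'name': [26, 40, 28]}
`ans = info["val"][0] + info["name"][0]` → ans = 31
So ans = 31

Answer: 31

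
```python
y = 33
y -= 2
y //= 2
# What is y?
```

Trace:
`y = 33` → y = 33
`y -= 2` → y = 31
`y //= 2` → y = 15
So y = 15

Answer: 15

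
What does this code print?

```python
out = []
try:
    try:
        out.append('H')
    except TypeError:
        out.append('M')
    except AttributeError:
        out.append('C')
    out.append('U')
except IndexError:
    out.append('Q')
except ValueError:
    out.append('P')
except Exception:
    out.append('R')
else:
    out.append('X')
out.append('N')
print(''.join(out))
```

Execution trace: 'H' (inner try body, no exception) → 'U' (try body, no exception) → 'X' (else) → 'N' (after the try/except). Output: HUXN

Answer: HUXN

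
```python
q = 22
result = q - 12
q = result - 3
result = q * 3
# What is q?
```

Trace:
`q = 22` → q = 22
`result = q - 12` → result = 10
`q = result - 3` → q = 7
`result = q * 3` → result = 21
So q = 7

Answer: 7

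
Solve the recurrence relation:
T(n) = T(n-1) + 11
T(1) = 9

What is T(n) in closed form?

Unrolling: T(n) = T(1) + 11·(n-1) = 9 + 11(n-1) = 11n - 2.

Answer: T(n) = 11n - 2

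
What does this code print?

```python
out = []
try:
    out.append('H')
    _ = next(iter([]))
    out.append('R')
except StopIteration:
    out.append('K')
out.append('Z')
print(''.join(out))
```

Execution trace: 'H' (try body) → 'K' (except StopIteration) → 'Z' (after the try/except). Output: HKZ

Answer: HKZ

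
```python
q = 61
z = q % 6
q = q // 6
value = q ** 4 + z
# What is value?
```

Trace:
`q = 61` → q = 61
`z = q % 6` → z = 1
`q = q // 6` → q = 10
`value = q ** 4 + z` → value = 10001
So value = 10001

Answer: 10001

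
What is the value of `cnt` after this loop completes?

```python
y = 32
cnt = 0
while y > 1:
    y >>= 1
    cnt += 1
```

Count right shifts until 1
`cnt` takes the values: 0 → 1 → 2 → 3 → 4 → 5

Answer: 5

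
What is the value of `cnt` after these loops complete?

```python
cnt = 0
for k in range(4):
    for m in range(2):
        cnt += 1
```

4 * 2 = 8
`cnt` takes the values: 0 → 1 → 2 → 3 → 4 → 5 → 6 → 7 → 8

Answer: 8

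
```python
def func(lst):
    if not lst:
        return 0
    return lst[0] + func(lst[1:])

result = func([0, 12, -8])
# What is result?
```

0 + 12 + (-8) + 0 = 4

Answer: 4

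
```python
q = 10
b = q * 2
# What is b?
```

Trace:
`q = 10` → q = 10
`b = q * 2` → b = 20
So b = 20

Answer: 20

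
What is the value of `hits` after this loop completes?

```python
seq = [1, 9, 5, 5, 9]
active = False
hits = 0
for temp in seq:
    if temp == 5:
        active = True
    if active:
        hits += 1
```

Count elements after first 5 in [1, 9, 5, 5, 9]
`hits` takes the values: 0 → 1 → 2 → 3

Answer: 3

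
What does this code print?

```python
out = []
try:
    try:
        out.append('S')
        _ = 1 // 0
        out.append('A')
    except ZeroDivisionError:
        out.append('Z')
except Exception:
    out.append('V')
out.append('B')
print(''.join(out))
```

Execution trace: 'S' (inner try body) → 'Z' (inner except ZeroDivisionError) → 'B' (after the try/except). Output: SZB

Answer: SZB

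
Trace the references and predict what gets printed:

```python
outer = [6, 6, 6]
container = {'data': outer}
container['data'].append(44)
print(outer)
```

Key concept: dict holds reference to list.
Step by step:
`outer = [6, 6, 6]` → outer = [6, 6, 6]
`container = {'data': outer}` → container = {'data': [6, 6, 6]}
`container['data'].append(44)` → outer = [6, 6, 6, 44]; container = {'data': [6, 6, 6, 44]}
`print(outer)` → prints [6, 6, 6, 44]

Answer: [6, 6, 6, 44]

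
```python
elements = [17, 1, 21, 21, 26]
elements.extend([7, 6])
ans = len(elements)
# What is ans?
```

Trace:
`elements = [17, 1, 21, 21, 26]` → elements = [17, 1, 21, 21, 26]
`elements.extend([7, 6])` → elements = [17, 1, 21, 21, 26, 7, 6]
`ans = len(elements)` → ans = 7
So ans = 7

Answer: 7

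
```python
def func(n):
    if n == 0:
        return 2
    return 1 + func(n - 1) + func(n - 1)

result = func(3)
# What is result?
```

func(n) = 1 + 2·func(n-1), func(0)=2. Closed form: (2+1)·2^3 - 1 = 23.

Answer: 23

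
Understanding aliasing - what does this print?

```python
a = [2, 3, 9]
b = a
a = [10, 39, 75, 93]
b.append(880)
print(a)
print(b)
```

Key concept: rebinding vs mutation: a is rebound to a new list, b still points at the original.
Step by step:
`a = [2, 3, 9]` → a = [2, 3, 9]
`b = a` → b = [2, 3, 9] (same object as a)
`a = [10, 39, 75, 93]` → a = [10, 39, 75, 93]
`b.append(880)` → b = [2, 3, 9, 880]
`print(a)` → prints [10, 39, 75, 93]
`print(b)` → prints [2, 3, 9, 880]

Answer:
[10, 39, 75, 93]
[2, 3, 9, 880]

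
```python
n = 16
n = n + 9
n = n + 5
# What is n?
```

Trace:
`n = 16` → n = 16
`n = n + 9` → n = 25
`n = n + 5` → n = 30
So n = 30

Answer: 30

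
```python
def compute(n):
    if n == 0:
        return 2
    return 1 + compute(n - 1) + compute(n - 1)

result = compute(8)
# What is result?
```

compute(n) = 1 + 2·compute(n-1), compute(0)=2. Closed form: (2+1)·2^8 - 1 = 767.

Answer: 767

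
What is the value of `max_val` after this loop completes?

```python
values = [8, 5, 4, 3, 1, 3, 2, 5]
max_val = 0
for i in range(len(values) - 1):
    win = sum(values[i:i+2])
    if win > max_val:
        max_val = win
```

Max sum of 2-element window in [8, 5, 4, 3, 1, 3, 2, 5]
`max_val` takes the values: 0 → 13

Answer: 13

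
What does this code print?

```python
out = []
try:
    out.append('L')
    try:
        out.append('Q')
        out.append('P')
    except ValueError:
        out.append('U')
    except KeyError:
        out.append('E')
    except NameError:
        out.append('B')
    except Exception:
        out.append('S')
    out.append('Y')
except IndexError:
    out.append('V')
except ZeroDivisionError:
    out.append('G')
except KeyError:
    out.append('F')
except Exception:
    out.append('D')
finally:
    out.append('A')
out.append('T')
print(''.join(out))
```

Execution trace: 'L' (try body) → 'Q' (inner try body) → 'P' (inner try body, no exception) → 'Y' (try body, no exception) → 'A' (finally) → 'T' (after the try/except). Output: LQPYAT

Answer: LQPYAT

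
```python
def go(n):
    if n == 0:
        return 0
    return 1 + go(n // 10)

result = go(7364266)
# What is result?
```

Count of digits of 7364266: 7

Answer: 7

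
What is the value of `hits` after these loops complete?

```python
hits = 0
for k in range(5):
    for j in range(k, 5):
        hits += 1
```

Upper triangle: 5 + 4 + ... + 1
`hits` takes the values: 0 → 1 → 2 → 3 → 4 → 5 → 6 → 7 → 8 → 9 → 10 → 11 → 12 → 13 → 14 → 15

Answer: 15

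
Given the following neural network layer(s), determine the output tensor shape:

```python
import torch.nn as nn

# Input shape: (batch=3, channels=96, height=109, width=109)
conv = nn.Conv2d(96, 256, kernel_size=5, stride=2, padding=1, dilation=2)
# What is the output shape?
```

Input: (3, 96, 109, 109) -> Output: (3, 256, 52, 52)

Answer: (3, 256, 52, 52)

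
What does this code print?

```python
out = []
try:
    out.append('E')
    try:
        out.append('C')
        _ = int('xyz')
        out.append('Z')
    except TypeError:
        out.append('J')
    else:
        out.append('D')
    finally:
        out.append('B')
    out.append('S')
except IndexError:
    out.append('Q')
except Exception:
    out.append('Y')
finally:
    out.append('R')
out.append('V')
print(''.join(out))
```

Execution trace: 'E' (try body) → 'C' (inner try body) → 'B' (inner finally) → 'Y' (except Exception) → 'R' (finally) → 'V' (after the try/except). Output: ECBYRV

Answer: ECBYRV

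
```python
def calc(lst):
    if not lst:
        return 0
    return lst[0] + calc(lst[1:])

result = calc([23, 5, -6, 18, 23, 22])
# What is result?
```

23 + 5 + (-6) + 18 + 23 + 22 + 0 = 85

Answer: 85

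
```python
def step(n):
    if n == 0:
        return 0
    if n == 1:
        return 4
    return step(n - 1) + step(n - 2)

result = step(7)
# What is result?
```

Build up from base cases: step(0)=0, step(1)=4, step(2)=4, step(3)=8, step(4)=12, step(5)=20, step(6)=32, ..., step(7)=52

Answer: 52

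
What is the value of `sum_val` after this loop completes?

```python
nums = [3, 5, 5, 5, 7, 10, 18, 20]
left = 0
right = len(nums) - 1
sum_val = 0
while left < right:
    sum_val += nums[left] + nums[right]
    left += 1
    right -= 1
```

Sum of pairs from ends
`sum_val` takes the values: 0 → 23 → 46 → 61 → 73

Answer: 73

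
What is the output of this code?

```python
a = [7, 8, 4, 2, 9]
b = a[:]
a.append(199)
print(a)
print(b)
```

Key concept: slice [:] creates copy.
Step by step:
`a = [7, 8, 4, 2, 9]` → a = [7, 8, 4, 2, 9]
`b = a[:]` → b = [7, 8, 4, 2, 9]
`a.append(199)` → a = [7, 8, 4, 2, 9, 199]
`print(a)` → prints [7, 8, 4, 2, 9, 199]
`print(b)` → prints [7, 8, 4, 2, 9]

Answer:
[7, 8, 4, 2, 9, 199]
[7, 8, 4, 2, 9]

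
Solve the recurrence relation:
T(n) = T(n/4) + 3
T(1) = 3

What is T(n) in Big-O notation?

Each step divides n by 4 and adds 3. After log_4(n) steps we reach T(1)=3. So T(n) = 3·log_4(n) + 3 = O(log n).

Answer: O(log n)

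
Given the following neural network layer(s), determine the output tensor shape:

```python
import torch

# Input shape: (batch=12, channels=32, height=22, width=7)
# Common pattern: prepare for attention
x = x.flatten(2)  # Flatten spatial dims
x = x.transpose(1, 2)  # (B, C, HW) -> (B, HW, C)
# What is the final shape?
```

Input: (12, 32, 22, 7) -> after flatten(2): (12, 32, 154) -> Output: (12, 154, 32)

Answer: (12, 154, 32)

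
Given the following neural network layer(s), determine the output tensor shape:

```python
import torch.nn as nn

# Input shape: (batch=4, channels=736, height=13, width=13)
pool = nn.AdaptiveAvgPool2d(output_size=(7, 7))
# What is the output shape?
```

Input: (4, 736, 13, 13) -> Output: (4, 736, 7, 7)

Answer: (4, 736, 7, 7)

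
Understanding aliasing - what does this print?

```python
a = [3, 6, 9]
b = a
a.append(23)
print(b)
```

Key concept: basic list aliasing.
Step by step:
`a = [3, 6, 9]` → a = [3, 6, 9]
`b = a` → b = [3, 6, 9] (same object as a)
`a.append(23)` → a = [3, 6, 9, 23] (same object as b); b = [3, 6, 9, 23] (same object as a)
`print(b)` → prints [3, 6, 9, 23]

Answer: [3, 6, 9, 23]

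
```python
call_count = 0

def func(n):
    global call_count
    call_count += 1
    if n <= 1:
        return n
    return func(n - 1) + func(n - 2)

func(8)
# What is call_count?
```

Calls(n) = 1 + Calls(n-1) + Calls(n-2); Calls(0)=Calls(1)=1. For n=8 this gives 67.

Answer: 67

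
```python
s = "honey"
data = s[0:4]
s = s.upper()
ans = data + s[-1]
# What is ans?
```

Trace:
`s = "honey"` → s = 'honey'
`data = s[0:4]` → data = 'hone'
`s = s.upper()` → s = 'HONEY'
`ans = data + s[-1]` → ans = 'honeY'
So ans = 'honeY'

Answer: 'honeY'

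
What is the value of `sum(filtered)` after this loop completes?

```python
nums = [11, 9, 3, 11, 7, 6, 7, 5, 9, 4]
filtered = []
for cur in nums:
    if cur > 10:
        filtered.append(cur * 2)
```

Sum of doubled values > 10
`filtered` takes the values: [] → [22] → [22, 22]
So `sum(filtered)` = 44

Answer: 44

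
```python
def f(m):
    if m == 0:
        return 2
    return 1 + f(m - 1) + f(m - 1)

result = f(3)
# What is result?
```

f(m) = 1 + 2·f(m-1), f(0)=2. Closed form: (2+1)·2^3 - 1 = 23.

Answer: 23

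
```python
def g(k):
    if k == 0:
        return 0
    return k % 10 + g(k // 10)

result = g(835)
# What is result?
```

Sum of digits of 835: 5 + 3 + 8 = 16

Answer: 16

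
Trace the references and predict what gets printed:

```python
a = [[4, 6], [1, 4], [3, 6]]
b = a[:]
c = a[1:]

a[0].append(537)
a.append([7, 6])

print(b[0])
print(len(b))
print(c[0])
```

Key concept: slice with nested mutation.
Step by step:
`a = [[4, 6], [1, 4], [3, 6]]` → a = [[4, 6], [1, 4], [3, 6]]
`b = a[:]` → b = [[4, 6], [1, 4], [3, 6]]
`c = a[1:]` → c = [[1, 4], [3, 6]]
`a[0].append(537)` → a = [[4, 6, 537], [1, 4], [3, 6]]; b = [[4, 6, 537], [1, 4], [3, 6]]
`a.append([7, 6])` → a = [[4, 6, 537], [1, 4], [3, 6], [7, 6]]
`print(b[0])` → prints [4, 6, 537]
`print(len(b))` → prints 3
`print(c[0])` → prints [1, 4]

Answer:
[4, 6, 537]
3
[1, 4]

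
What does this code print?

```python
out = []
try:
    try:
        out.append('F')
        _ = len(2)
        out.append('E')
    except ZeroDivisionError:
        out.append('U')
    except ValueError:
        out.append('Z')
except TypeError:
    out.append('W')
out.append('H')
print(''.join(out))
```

Execution trace: 'F' (try body) → 'W' (outer except TypeError) → 'H' (after the try/except). Output: FWH

Answer: FWH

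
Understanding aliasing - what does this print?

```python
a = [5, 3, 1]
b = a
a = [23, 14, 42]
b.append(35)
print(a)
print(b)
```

Key concept: rebinding vs mutation: a is rebound to a new list, b still points at the original.
Step by step:
`a = [5, 3, 1]` → a = [5, 3, 1]
`b = a` → b = [5, 3, 1] (same object as a)
`a = [23, 14, 42]` → a = [23, 14, 42]
`b.append(35)` → b = [5, 3, 1, 35]
`print(a)` → prints [23, 14, 42]
`print(b)` → prints [5, 3, 1, 35]

Answer:
[23, 14, 42]
[5, 3, 1, 35]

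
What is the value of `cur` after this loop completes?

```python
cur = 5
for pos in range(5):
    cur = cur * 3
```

Multiply by 3, 5 times: 5 * 3^5 = 1215
`cur` takes the values: 5 → 15 → 45 → 135 → 405 → 1215

Answer: 1215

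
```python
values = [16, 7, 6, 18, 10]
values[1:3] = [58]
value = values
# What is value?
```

Trace:
`values = [16, 7, 6, 18, 10]` → values = [16, 7, 6, 18, 10]
`values[1:3] = [58]` → values = [16, 58, 18, 10]
`value = values` → value = [16, 58, 18, 10]
So value = [16, 58, 18, 10]

Answer: [16, 58, 18, 10]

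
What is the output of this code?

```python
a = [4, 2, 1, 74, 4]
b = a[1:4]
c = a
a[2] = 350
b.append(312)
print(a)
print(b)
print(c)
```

Key concept: slice vs alias.
Step by step:
`a = [4, 2, 1, 74, 4]` → a = [4, 2, 1, 74, 4]
`b = a[1:4]` → b = [2, 1, 74]
`c = a` → c = [4, 2, 1, 74, 4] (same object as a)
`a[2] = 350` → a = [4, 2, 350, 74, 4] (same object as c); c = [4, 2, 350, 74, 4] (same object as a)
`b.append(312)` → b = [2, 1, 74, 312]
`print(a)` → prints [4, 2, 350, 74, 4]
`print(b)` → prints [2, 1, 74, 312]
`print(c)` → prints [4, 2, 350, 74, 4]

Answer:
[4, 2, 350, 74, 4]
[2, 1, 74, 312]
[4, 2, 350, 74, 4]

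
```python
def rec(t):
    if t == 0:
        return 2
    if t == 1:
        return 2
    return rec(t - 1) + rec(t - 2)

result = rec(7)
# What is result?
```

Build up from base cases: rec(0)=2, rec(1)=2, rec(2)=4, rec(3)=6, rec(4)=10, rec(5)=16, rec(6)=26, ..., rec(7)=42

Answer: 42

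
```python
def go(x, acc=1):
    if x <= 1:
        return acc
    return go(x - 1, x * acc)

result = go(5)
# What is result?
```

Accumulator trace (n, acc): (5, 1) -> (4, 5) -> (3, 20) -> (2, 60) -> (1, 120) -> return 120

Answer: 120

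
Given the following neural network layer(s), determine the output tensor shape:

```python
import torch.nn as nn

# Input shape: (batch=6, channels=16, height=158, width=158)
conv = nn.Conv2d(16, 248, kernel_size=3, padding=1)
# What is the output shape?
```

Input: (6, 16, 158, 158) -> Output: (6, 248, 158, 158)

Answer: (6, 248, 158, 158)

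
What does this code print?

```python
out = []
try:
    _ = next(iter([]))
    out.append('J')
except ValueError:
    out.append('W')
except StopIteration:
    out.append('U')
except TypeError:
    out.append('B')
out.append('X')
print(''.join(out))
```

Execution trace: 'U' (except StopIteration) → 'X' (after the try/except). Output: UX

Answer: UX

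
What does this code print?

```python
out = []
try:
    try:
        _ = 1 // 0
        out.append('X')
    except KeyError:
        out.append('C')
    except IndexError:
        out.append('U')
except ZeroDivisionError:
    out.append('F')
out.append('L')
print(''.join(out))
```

Execution trace: 'F' (outer except ZeroDivisionError) → 'L' (after the try/except). Output: FL

Answer: FL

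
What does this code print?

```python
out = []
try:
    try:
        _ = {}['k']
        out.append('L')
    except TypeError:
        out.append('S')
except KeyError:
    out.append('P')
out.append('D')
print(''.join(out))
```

Execution trace: 'P' (outer except KeyError) → 'D' (after the try/except). Output: PD

Answer: PD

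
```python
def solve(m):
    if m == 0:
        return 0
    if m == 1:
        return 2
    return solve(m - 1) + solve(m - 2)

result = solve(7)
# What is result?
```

Build up from base cases: solve(0)=0, solve(1)=2, solve(2)=2, solve(3)=4, solve(4)=6, solve(5)=10, solve(6)=16, ..., solve(7)=26

Answer: 26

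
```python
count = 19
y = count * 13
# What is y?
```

Trace:
`count = 19` → count = 19
`y = count * 13` → y = 247
So y = 247

Answer: 247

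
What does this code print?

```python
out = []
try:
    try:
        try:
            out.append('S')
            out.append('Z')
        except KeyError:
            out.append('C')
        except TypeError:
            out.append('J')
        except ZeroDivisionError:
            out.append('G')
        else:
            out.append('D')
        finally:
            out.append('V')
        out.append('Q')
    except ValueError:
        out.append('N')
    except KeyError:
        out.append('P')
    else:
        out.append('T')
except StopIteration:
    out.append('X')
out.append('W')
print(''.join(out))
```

Execution trace: 'S' (inner try body) → 'Z' (inner try body, no exception) → 'D' (inner else) → 'V' (inner finally) → 'Q' (try body, no exception) → 'T' (else) → 'W' (after the try/except). Output: SZDVQTW

Answer: SZDVQTW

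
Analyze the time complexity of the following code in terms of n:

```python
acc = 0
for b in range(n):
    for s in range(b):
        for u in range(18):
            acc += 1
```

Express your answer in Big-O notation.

Each loop level contributes: n × n × 1. Multiplying the contributions gives O(n^2).

Answer: O(n^2)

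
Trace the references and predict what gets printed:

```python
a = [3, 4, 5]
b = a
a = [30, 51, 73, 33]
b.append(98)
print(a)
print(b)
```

Key concept: rebinding vs mutation: a is rebound to a new list, b still points at the original.
Step by step:
`a = [3, 4, 5]` → a = [3, 4, 5]
`b = a` → b = [3, 4, 5] (same object as a)
`a = [30, 51, 73, 33]` → a = [30, 51, 73, 33]
`b.append(98)` → b = [3, 4, 5, 98]
`print(a)` → prints [30, 51, 73, 33]
`print(b)` → prints [3, 4, 5, 98]

Answer:
[30, 51, 73, 33]
[3, 4, 5, 98]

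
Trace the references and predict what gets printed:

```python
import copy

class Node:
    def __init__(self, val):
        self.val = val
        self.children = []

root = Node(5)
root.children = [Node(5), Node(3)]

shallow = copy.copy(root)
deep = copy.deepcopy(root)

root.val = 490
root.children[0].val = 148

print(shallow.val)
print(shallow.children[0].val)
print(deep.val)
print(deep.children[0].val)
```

Key concept: deep copy with custom objects.
Step by step:
`root = Node(5)` → root = Node(val=5, children=[])
`root.children = [Node(5), Node(3)]` → root = Node(val=5, children=[Node(val=5, children=[]), Node(val=3, children=[])])
`shallow = copy.copy(root)` → shallow = Node(val=5, children=[Node(val=5, children=[]), Node(val=3, children=[])])
`deep = copy.deepcopy(root)` → deep = Node(val=5, children=[Node(val=5, children=[]), Node(val=3, children=[])])
`root.val = 490` → root = Node(val=490, children=[Node(val=5, children=[]), Node(val=3, children=[])])
`root.children[0].val = 148` → root = Node(val=490, children=[Node(val=148, children=[]), Node(val=3, children=[])]); shallow = Node(val=5, children=[Node(val=148, children=[]), Node(val=3, children=[])])
`print(shallow.val)` → prints 5
`print(shallow.children[0].val)` → prints 148
`print(deep.val)` → prints 5
`print(deep.children[0].val)` → prints 5

Answer:
5
148
5
5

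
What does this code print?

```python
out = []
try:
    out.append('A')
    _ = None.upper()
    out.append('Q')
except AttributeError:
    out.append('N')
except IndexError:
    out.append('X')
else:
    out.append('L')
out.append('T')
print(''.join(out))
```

Execution trace: 'A' (try body) → 'N' (except AttributeError) → 'T' (after the try/except). Output: ANT

Answer: ANT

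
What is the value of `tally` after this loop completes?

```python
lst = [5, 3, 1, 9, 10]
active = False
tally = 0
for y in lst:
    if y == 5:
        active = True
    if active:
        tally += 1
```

Count elements after first 5 in [5, 3, 1, 9, 10]
`tally` takes the values: 0 → 1 → 2 → 3 → 4 → 5

Answer: 5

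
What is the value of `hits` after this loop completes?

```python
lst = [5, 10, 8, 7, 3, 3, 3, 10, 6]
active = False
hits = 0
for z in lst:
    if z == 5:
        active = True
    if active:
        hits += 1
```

Count elements after first 5 in [5, 10, 8, 7, 3, 3, 3, 10, 6]
`hits` takes the values: 0 → 1 → 2 → 3 → 4 → 5 → 6 → 7 → 8 → 9

Answer: 9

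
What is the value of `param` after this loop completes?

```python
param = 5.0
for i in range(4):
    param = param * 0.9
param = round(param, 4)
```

Exponential decay: 5.0 * 0.9^4
`param` takes the values: 5.0 → 4.5 → 4.05 → 3.645 → 3.2805

Answer: 3.2805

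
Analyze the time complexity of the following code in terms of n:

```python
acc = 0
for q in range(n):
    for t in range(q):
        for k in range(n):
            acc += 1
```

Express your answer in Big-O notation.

Each loop level contributes: n × n × n. Multiplying the contributions gives O(n^3).

Answer: O(n^3)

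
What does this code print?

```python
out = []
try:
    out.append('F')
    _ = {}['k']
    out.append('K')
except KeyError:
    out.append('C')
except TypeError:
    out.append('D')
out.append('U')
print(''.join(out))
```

Execution trace: 'F' (try body) → 'C' (except KeyError) → 'U' (after the try/except). Output: FCU

Answer: FCU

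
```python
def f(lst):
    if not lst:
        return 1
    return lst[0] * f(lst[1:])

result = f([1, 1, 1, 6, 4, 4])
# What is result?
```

Product over [1, 1, 1, 6, 4, 4] = 1 * 1 * 1 * 6 * 4 * 4 = 96

Answer: 96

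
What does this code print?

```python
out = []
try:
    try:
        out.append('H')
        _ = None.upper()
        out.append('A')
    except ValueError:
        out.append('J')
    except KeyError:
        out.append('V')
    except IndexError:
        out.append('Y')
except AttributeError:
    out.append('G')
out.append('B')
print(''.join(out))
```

Execution trace: 'H' (try body) → 'G' (outer except AttributeError) → 'B' (after the try/except). Output: HGB

Answer: HGB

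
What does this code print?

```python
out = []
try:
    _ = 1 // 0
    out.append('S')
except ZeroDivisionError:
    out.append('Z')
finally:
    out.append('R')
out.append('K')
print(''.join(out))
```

Execution trace: 'Z' (except ZeroDivisionError) → 'R' (finally) → 'K' (after the try/except). Output: ZRK

Answer: ZRK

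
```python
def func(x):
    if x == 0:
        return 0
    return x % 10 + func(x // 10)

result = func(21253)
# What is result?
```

Sum of digits of 21253: 3 + 5 + 2 + 1 + 2 = 13

Answer: 13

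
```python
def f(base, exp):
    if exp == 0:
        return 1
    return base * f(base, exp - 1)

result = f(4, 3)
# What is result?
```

f(4, 3) = 4 * 4 * 4 = 64

Answer: 64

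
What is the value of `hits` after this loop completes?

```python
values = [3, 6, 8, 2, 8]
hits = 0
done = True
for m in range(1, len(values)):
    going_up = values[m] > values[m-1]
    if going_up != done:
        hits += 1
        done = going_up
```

Count direction changes in [3, 6, 8, 2, 8]
`hits` takes the values: 0 → 1 → 2

Answer: 2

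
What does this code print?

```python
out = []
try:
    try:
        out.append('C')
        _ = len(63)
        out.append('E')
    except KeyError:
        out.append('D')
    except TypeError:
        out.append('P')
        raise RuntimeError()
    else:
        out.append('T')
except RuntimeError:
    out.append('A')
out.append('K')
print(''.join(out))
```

Execution trace: 'C' (inner try body) → 'P' (inner except TypeError) → 'A' (outer except RuntimeError) → 'K' (after the try/except). Output: CPAK

Answer: CPAK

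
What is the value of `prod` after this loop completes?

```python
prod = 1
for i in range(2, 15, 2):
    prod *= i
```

Product of even numbers 2 to 14
`prod` takes the values: 1 → 2 → 8 → 48 → 384 → 3840 → 46080 → 645120

Answer: 645120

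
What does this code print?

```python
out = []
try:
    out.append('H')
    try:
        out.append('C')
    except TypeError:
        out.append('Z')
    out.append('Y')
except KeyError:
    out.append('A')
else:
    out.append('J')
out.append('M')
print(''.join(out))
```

Execution trace: 'H' (try body) → 'C' (inner try body, no exception) → 'Y' (try body, no exception) → 'J' (else) → 'M' (after the try/except). Output: HCYJM

Answer: HCYJM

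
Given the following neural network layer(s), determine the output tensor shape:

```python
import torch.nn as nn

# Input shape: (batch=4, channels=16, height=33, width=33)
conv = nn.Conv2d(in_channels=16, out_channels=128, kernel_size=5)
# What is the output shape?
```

Input: (4, 16, 33, 33) -> Output: (4, 128, 29, 29)

Answer: (4, 128, 29, 29)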